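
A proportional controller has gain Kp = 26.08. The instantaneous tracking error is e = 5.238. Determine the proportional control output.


u_P = Kp * e = 26.08 * 5.238 = 136.6070

136.6070


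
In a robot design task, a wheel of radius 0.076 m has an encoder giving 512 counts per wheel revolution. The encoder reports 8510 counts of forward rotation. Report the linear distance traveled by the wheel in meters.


revs = 8510/512 = 16.621094
d = revs * 2*pi*r = 16.621094 * 2*pi*0.076 = 7.9369

7.9369 m


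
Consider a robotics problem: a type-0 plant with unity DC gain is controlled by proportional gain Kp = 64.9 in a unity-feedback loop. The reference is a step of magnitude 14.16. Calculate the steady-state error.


e_ss = R/(1 + Kp) = 14.16/(1 + 64.9) = 14.16/65.9000 = 0.2149

0.2149


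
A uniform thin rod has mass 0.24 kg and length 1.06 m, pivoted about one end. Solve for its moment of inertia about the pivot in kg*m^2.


I = (1/3)*m*L^2 = (1/3)*0.24*1.06^2 = 0.0899

0.0899 kg*m^2


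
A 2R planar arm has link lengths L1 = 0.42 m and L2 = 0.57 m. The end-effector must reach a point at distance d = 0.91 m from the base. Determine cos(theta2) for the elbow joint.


cos(th2) = (d^2 - L1^2 - L2^2)/(2*L1*L2) = (0.91^2 - 0.42^2 - 0.57^2)/(2*0.42*0.57) = 0.6825

0.6825


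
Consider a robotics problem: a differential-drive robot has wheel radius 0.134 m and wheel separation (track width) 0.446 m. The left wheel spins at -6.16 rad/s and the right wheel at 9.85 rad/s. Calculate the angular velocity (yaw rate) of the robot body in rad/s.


omega = r*(wR - wL)/L = 0.134*(9.85 - (-6.16))/0.446 = 4.8102

4.8102 rad/s


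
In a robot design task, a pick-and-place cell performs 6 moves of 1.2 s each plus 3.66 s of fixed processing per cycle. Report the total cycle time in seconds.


T = 6*1.2 + 3.66 = 10.8600

10.8600 s


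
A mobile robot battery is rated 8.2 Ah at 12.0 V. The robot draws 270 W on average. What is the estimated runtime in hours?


E = 8.2*12.0 = 98.4000 Wh
t = E/P = 98.4000/270 = 0.3644

0.3644 hours


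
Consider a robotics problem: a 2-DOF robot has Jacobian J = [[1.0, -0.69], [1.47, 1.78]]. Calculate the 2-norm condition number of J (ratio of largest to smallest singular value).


JJ^T eigenvalues: trace(JJ^T) = 6.8054, det(JJ^T) = det(J)^2 = 7.80811249
s_max^2 = (6.8054 + sqrt(15.08101920))/2 = 5.34441440
s_min^2 = (6.8054 - sqrt(15.08101920))/2 = 1.46098560
kappa = s_max/s_min = sqrt(5.34441440/1.46098560) = 1.9126

1.9126


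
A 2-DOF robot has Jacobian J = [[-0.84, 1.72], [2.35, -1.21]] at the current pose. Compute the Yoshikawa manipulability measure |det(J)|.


det(J) = -0.84*-1.21 - (1.72)*(2.35) = -3.0256
|det(J)| = 3.0256

3.0256


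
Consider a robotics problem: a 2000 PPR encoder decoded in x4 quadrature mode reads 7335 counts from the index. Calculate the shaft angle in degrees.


angle = counts * 360 / (PPR*4) = 7335 * 360 / 8000 = 330.0750

330.0750 degrees


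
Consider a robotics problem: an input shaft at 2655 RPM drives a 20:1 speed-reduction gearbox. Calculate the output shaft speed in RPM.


omega_out = omega_in / N = 2655 / 20 = 132.7500

132.7500 RPM


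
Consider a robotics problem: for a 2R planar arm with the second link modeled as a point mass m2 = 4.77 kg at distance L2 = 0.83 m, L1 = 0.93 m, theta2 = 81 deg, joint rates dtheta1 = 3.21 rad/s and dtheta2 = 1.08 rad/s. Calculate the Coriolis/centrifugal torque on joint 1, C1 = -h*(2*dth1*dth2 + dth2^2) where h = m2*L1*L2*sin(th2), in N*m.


h = m2*L1*L2*sin(th2) = 4.77*0.93*0.83*sin(81 deg) = 3.636632
C1 = -h*(2*3.21*1.08 + 1.08^2) = -3.636632*8.1000 = -29.4567

-29.4567 N*m


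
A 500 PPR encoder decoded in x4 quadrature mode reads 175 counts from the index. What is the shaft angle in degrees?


angle = counts * 360 / (PPR*4) = 175 * 360 / 2000 = 31.5000

31.5000 degrees


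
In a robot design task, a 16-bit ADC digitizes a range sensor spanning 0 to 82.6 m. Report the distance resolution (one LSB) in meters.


res = range / 2^n = 82.6/2^16 = 82.6/65536 = 0.0013

0.0013 m


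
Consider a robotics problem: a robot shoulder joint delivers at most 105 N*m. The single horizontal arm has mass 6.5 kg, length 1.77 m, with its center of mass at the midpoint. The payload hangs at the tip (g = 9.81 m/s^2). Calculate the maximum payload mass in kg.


tau_arm = m_arm*g*(L/2) = 6.5*9.81*1.77/2 = 56.4320 N*m
tau_payload = tau_max - tau_arm = 105 - 56.4320 = 48.5680
m_payload = tau_payload / (g*L) = 48.5680 / (9.81*1.77) = 2.7971

2.7971 kg


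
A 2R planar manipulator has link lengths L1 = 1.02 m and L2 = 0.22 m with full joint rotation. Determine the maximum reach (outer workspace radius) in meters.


r_max = L1 + L2 = 1.02 + 0.22 = 1.2400

1.2400 m


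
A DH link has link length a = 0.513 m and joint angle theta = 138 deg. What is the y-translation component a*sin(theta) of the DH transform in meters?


a*sin(theta) = 0.513*sin(138 deg) = 0.3433

0.3433 m


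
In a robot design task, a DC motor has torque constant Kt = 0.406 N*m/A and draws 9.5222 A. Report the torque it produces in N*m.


tau = Kt * I = 0.406*9.5222 = 3.8660

3.8660 N*m


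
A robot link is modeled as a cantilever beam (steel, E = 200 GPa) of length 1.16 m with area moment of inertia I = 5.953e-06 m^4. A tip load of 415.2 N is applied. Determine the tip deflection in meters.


delta = F*L^3/(3*E*I) = 415.2*1.16^3/(3*2.000e+11*5.953e-06)
      = 648.0840192/3571800 = 1.8144e-04

1.8144e-04 m


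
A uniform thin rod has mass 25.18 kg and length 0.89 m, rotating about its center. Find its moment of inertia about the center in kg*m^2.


I = (1/12)*m*L^2 = (1/12)*25.18*0.89^2 = 1.6621

1.6621 kg*m^2


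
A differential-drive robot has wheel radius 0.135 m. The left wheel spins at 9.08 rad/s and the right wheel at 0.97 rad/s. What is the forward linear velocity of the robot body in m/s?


v = r*(wR + wL)/2 = 0.135*(0.97 + 9.08)/2 = 0.6784

0.6784 m/s


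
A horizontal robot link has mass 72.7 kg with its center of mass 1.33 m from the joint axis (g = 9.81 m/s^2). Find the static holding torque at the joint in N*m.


tau = m*g*L = 72.7 * 9.81 * 1.33 = 948.5387

948.5387 N*m


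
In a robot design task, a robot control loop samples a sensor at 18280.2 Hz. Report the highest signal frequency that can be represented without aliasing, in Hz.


f_max = f_s/2 = 18280.2/2 = 9140.1000

9140.1000 Hz


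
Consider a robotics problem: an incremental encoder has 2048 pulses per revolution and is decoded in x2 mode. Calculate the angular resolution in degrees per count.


resolution = 360 / (PPR * 2) = 360 / 4096 = 0.0879

0.0879 degrees


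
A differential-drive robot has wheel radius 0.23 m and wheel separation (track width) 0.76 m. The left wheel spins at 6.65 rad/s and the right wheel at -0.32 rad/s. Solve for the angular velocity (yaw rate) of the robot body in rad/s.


omega = r*(wR - wL)/L = 0.23*(-0.32 - (6.65))/0.76 = -2.1093

-2.1093 rad/s


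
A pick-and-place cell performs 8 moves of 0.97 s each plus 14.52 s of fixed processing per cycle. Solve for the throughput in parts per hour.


T_cycle = 8*0.97 + 14.52 = 22.2800 s
rate = 3600/T = 161.5799

161.5799 parts/hour


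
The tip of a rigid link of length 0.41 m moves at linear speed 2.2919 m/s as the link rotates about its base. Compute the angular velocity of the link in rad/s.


omega = v / L = 2.2919 / 0.41 = 5.5900

5.5900 rad/s


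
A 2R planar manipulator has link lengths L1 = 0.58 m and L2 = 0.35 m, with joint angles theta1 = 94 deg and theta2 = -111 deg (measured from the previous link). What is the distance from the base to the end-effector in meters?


x = L1*cos(th1) + L2*cos(th1+th2) = 0.294248
y = L1*sin(th1) + L2*sin(th1+th2) = 0.476257
d = sqrt(x^2 + y^2) = sqrt(0.086582 + 0.226821) = 0.5598

0.5598 m


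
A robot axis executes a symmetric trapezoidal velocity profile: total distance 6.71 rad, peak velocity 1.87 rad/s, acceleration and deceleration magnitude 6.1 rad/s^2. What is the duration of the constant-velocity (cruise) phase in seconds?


t_acc = v/a = 0.306557 s, d_acc = v^2/(2a) = 0.286631 rad each
d_cruise = 6.71 - 2*0.286631 = 6.136738 rad
t_cruise = d_cruise/v = 6.136738/1.87 = 3.2817

3.2817 s


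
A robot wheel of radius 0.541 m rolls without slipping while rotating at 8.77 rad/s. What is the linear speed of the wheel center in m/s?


v = omega * r = 8.77 * 0.541 = 4.7446

4.7446 m/s


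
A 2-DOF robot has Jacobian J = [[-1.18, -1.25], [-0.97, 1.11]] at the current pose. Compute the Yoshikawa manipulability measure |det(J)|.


det(J) = -1.18*1.11 - (-1.25)*(-0.97) = -2.5223
|det(J)| = 2.5223

2.5223


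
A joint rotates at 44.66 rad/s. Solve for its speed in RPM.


RPM = 44.66 * 60/(2*pi) = 426.4716

426.4716 RPM


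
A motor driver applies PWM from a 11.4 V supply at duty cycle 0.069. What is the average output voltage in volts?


V_avg = V_supply * D = 11.4*0.069 = 0.7866

0.7866 V


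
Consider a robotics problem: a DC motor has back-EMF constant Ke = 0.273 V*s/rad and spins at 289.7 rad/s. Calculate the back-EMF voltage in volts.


V_emf = Ke * omega = 0.273*289.7 = 79.0881

79.0881 V


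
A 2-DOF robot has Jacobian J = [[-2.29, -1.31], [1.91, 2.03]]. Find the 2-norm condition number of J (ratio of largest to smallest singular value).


JJ^T eigenvalues: trace(JJ^T) = 14.7292, det(JJ^T) = det(J)^2 = 4.60789156
s_max^2 = (14.7292 + sqrt(198.51776640))/2 = 14.40941665
s_min^2 = (14.7292 - sqrt(198.51776640))/2 = 0.31978335
kappa = s_max/s_min = sqrt(14.40941665/0.31978335) = 6.7127

6.7127


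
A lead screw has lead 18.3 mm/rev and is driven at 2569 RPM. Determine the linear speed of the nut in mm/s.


v = lead * (RPM/60) = 18.3*2569/60 = 783.5450

783.5450 mm/s


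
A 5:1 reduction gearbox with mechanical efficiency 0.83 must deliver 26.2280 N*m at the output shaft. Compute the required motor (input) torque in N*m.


tau_in = tau_out / (N * eta) = 26.2280 / (5 * 0.83) = 6.3200

6.3200 N*m


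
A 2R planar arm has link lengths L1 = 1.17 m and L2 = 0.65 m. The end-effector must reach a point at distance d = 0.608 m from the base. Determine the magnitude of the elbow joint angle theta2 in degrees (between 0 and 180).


cos(th2) = (d^2 - L1^2 - L2^2)/(2*L1*L2) = (0.608^2 - 1.17^2 - 0.65^2)/(2*1.17*0.65) = -0.93473767
th2 = acos(-0.93473767) = 159.1858 deg

159.1858 degrees


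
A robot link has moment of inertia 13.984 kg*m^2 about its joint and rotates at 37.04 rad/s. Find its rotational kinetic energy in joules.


KE = (1/2)*I*omega^2 = 0.5*13.984*37.04^2 = 9592.7555

9592.7555 J


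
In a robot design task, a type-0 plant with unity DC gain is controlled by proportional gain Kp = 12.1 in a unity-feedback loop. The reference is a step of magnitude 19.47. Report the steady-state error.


e_ss = R/(1 + Kp) = 19.47/(1 + 12.1) = 19.47/13.1000 = 1.4863

1.4863


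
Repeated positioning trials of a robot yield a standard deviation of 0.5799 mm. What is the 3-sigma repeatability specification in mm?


repeatability = 3*sigma = 3*0.5799 = 1.7397

1.7397 mm


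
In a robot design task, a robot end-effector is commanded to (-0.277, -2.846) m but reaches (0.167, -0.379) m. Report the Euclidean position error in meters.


dx = 0.167 - (-0.277) = 0.4440, dy = -0.379 - (-2.846) = 2.4670
err = sqrt(0.197136 + 6.086089) = 2.5066

2.5066 m


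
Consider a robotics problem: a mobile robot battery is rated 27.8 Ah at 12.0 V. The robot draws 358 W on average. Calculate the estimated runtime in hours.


E = 27.8*12.0 = 333.6000 Wh
t = E/P = 333.6000/358 = 0.9318

0.9318 hours


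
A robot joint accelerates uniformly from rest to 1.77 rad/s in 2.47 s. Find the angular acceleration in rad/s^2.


alpha = delta_omega / t = 1.77 / 2.47 = 0.7166

0.7166 rad/s^2


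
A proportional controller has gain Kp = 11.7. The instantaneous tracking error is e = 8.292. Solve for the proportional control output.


u_P = Kp * e = 11.7 * 8.292 = 97.0164

97.0164


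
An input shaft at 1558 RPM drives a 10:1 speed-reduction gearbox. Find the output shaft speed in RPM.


omega_out = omega_in / N = 1558 / 10 = 155.8000

155.8000 RPM


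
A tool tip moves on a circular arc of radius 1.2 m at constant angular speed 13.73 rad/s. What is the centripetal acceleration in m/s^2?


a_c = omega^2 * r = 13.73^2 * 1.2 = 226.2155

226.2155 m/s^2


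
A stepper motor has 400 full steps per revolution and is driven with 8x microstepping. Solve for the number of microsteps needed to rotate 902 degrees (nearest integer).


step_size = 360/(400*8) = 360/3200 = 0.112500 deg
n = 902/(360/3200) = 902*3200/360 = 8017.7778 -> 8018

8018 steps


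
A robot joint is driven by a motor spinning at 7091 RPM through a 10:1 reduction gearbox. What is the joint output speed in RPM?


omega_joint = omega_motor / N = 7091 / 10 = 709.1000

709.1000 RPM


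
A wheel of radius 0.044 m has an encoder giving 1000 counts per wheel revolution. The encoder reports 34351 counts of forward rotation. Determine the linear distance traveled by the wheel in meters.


revs = 34351/1000 = 34.351000
d = revs * 2*pi*r = 34.351000 * 2*pi*0.044 = 9.4967

9.4967 m


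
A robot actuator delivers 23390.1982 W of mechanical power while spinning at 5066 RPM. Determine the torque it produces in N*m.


omega = 5066 * 2*pi/60 = 530.510279 rad/s
tau = P / omega = 23390.1982 / 530.510279 = 44.0900

44.0900 N*m


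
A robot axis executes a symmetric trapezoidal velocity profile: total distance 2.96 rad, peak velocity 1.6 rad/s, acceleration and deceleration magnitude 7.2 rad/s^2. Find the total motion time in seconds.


t_acc = v/a = 1.6/7.2 = 0.222222 s
d_acc = v^2/(2a) = 0.177778 rad (each ramp)
d_cruise = 2.96 - 2*0.177778 = 2.604444 rad
t_cruise = 2.604444/1.6 = 1.627777 s
t_total = 2*0.222222 + 1.627777 = 2.0722

2.0722 s


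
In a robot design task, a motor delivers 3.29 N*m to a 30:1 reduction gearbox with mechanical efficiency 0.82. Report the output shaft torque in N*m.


tau_out = tau_in * N * eta = 3.29 * 30 * 0.82 = 80.9340

80.9340 N*m


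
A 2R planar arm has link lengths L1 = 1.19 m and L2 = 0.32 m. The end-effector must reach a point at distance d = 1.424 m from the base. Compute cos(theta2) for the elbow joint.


cos(th2) = (d^2 - L1^2 - L2^2)/(2*L1*L2) = (1.424^2 - 1.19^2 - 0.32^2)/(2*1.19*0.32) = 0.6687

0.6687


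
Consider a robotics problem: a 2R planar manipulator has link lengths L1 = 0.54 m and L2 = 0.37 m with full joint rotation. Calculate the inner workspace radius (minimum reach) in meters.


r_min = |L1 - L2| = |0.54 - 0.37| = 0.1700

0.1700 m


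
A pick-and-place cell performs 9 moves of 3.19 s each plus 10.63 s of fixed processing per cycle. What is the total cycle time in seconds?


T = 9*3.19 + 10.63 = 39.3400

39.3400 s


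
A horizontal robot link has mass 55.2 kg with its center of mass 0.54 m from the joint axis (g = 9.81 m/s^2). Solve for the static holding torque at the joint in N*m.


tau = m*g*L = 55.2 * 9.81 * 0.54 = 292.4165

292.4165 N*m


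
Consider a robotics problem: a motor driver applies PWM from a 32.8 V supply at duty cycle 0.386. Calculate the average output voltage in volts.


V_avg = V_supply * D = 32.8*0.386 = 12.6608

12.6608 V


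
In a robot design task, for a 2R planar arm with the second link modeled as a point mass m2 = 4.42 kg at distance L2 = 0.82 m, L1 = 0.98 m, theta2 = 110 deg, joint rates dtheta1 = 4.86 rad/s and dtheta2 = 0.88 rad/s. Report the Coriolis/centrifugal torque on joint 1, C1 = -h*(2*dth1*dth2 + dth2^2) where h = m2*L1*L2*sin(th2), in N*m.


h = m2*L1*L2*sin(th2) = 4.42*0.98*0.82*sin(110 deg) = 3.337705
C1 = -h*(2*4.86*0.88 + 0.88^2) = -3.337705*9.3280 = -31.1341

-31.1341 N*m


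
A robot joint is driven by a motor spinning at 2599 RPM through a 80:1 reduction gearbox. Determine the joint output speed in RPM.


omega_joint = omega_motor / N = 2599 / 80 = 32.4875

32.4875 RPM


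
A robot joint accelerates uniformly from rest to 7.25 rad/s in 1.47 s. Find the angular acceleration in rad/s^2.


alpha = delta_omega / t = 7.25 / 1.47 = 4.9320

4.9320 rad/s^2


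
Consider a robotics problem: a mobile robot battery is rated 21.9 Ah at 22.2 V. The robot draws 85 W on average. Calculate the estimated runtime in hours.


E = 21.9*22.2 = 486.1800 Wh
t = E/P = 486.1800/85 = 5.7198

5.7198 hours


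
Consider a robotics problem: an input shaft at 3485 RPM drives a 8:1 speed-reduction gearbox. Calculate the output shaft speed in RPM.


omega_out = omega_in / N = 3485 / 8 = 435.6250

435.6250 RPM


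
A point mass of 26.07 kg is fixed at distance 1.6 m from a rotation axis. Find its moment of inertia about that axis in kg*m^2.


I = m*r^2 = 26.07*1.6^2 = 66.7392

66.7392 kg*m^2


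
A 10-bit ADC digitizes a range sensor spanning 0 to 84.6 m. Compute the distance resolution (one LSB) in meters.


res = range / 2^n = 84.6/2^10 = 84.6/1024 = 0.0826

0.0826 m


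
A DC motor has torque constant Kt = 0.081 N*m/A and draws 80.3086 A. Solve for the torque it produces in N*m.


tau = Kt * I = 0.081*80.3086 = 6.5050

6.5050 N*m


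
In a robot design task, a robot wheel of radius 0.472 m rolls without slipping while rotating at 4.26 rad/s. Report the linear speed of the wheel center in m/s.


v = omega * r = 4.26 * 0.472 = 2.0107

2.0107 m/s


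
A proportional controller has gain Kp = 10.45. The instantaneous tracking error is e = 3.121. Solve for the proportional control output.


u_P = Kp * e = 10.45 * 3.121 = 32.6144

32.6144


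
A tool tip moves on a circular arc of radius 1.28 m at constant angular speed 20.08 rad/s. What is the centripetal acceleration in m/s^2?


a_c = omega^2 * r = 20.08^2 * 1.28 = 516.1042

516.1042 m/s^2


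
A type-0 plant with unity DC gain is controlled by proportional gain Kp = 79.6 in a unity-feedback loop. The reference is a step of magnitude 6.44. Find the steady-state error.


e_ss = R/(1 + Kp) = 6.44/(1 + 79.6) = 6.44/80.6000 = 0.0799

0.0799


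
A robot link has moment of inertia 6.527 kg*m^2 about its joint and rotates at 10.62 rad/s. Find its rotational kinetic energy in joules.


KE = (1/2)*I*omega^2 = 0.5*6.527*10.62^2 = 368.0719

368.0719 J


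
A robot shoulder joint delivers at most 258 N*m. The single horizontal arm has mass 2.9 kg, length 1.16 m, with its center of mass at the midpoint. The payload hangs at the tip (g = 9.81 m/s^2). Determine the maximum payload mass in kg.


tau_arm = m_arm*g*(L/2) = 2.9*9.81*1.16/2 = 16.5004 N*m
tau_payload = tau_max - tau_arm = 258 - 16.5004 = 241.4996
m_payload = tau_payload / (g*L) = 241.4996 / (9.81*1.16) = 21.2222

21.2222 kg


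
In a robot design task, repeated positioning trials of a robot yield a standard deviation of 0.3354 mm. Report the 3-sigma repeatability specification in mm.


repeatability = 3*sigma = 3*0.3354 = 1.0062

1.0062 mm


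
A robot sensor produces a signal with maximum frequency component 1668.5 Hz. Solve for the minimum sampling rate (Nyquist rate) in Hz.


f_s,min = 2*f_max = 2*1668.5 = 3337.0000

3337.0000 Hz


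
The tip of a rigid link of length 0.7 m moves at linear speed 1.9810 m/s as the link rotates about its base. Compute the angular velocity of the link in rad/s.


omega = v / L = 1.9810 / 0.7 = 2.8300

2.8300 rad/s


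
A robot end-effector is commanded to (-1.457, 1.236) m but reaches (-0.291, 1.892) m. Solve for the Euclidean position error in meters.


dx = -0.291 - (-1.457) = 1.1660, dy = 1.892 - (1.236) = 0.6560
err = sqrt(1.359556 + 0.430336) = 1.3379

1.3379 m


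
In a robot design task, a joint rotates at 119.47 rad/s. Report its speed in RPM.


RPM = 119.47 * 60/(2*pi) = 1140.8545

1140.8545 RPM


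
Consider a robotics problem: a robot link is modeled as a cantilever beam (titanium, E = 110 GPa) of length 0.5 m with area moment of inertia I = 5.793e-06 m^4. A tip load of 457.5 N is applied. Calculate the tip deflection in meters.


delta = F*L^3/(3*E*I) = 457.5*0.5^3/(3*1.100e+11*5.793e-06)
      = 57.1875/1911690 = 2.9915e-05

2.9915e-05 m


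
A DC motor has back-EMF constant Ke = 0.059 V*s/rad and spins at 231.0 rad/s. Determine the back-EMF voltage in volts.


V_emf = Ke * omega = 0.059*231.0 = 13.6290

13.6290 V


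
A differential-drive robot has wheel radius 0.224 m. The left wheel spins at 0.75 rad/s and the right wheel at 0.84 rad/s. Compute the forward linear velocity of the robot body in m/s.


v = r*(wR + wL)/2 = 0.224*(0.84 + 0.75)/2 = 0.1781

0.1781 m/s


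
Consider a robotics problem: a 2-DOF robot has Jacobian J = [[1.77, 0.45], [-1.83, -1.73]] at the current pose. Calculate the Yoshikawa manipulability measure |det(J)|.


det(J) = 1.77*-1.73 - (0.45)*(-1.83) = -2.2386
|det(J)| = 2.2386

2.2386


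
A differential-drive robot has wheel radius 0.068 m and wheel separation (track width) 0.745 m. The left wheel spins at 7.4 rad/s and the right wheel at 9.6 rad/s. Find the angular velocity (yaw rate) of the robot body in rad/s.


omega = r*(wR - wL)/L = 0.068*(9.6 - (7.4))/0.745 = 0.2008

0.2008 rad/s


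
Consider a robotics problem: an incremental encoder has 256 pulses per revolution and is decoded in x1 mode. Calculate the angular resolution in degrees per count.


resolution = 360 / (PPR * 1) = 360 / 256 = 1.4062

1.4062 degrees


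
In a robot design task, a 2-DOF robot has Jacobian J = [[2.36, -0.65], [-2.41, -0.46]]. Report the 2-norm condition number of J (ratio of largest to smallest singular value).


JJ^T eigenvalues: trace(JJ^T) = 12.0118, det(JJ^T) = det(J)^2 = 7.03363441
s_max^2 = (12.0118 + sqrt(116.14880160))/2 = 11.39451767
s_min^2 = (12.0118 - sqrt(116.14880160))/2 = 0.61728233
kappa = s_max/s_min = sqrt(11.39451767/0.61728233) = 4.2964

4.2964


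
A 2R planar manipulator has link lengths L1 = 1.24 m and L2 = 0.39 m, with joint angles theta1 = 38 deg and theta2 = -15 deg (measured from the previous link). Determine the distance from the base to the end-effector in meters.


x = L1*cos(th1) + L2*cos(th1+th2) = 1.336130
y = L1*sin(th1) + L2*sin(th1+th2) = 0.915805
d = sqrt(x^2 + y^2) = sqrt(1.785243 + 0.838699) = 1.6199

1.6199 m


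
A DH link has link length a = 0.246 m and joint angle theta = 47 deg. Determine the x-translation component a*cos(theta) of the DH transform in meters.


a*cos(theta) = 0.246*cos(47 deg) = 0.1678

0.1678 m


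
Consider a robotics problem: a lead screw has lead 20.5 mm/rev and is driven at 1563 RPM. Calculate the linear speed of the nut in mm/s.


v = lead * (RPM/60) = 20.5*1563/60 = 534.0250

534.0250 mm/s


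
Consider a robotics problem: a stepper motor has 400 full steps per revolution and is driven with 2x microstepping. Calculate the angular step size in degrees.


step = 360/(400*2) = 360/800 = 0.4500

0.4500 degrees


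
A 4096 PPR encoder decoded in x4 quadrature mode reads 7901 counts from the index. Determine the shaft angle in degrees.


angle = counts * 360 / (PPR*4) = 7901 * 360 / 16384 = 173.6060

173.6060 degrees


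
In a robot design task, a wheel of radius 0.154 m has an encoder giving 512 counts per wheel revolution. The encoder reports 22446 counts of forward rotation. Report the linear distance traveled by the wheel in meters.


revs = 22446/512 = 43.839844
d = revs * 2*pi*r = 43.839844 * 2*pi*0.154 = 42.4199

42.4199 m


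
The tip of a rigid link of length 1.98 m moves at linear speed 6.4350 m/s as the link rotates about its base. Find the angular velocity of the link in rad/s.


omega = v / L = 6.4350 / 1.98 = 3.2500

3.2500 rad/s


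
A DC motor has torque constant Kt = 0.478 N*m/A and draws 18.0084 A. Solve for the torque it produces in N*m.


tau = Kt * I = 0.478*18.0084 = 8.6080

8.6080 N*m


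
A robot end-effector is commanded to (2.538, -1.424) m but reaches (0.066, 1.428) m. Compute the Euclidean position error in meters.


dx = 0.066 - (2.538) = -2.4720, dy = 1.428 - (-1.424) = 2.8520
err = sqrt(6.110784 + 8.133904) = 3.7742

3.7742 m


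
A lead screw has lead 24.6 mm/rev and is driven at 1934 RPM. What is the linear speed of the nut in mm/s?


v = lead * (RPM/60) = 24.6*1934/60 = 792.9400

792.9400 mm/s


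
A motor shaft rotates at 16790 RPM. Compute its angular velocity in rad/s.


omega = 16790 * 2*pi/60 = 1758.2447

1758.2447 rad/s


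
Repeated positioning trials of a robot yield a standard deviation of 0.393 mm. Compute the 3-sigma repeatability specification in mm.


repeatability = 3*sigma = 3*0.393 = 1.1790

1.1790 mm


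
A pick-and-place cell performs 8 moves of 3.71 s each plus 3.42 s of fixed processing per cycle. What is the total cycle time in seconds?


T = 8*3.71 + 3.42 = 33.1000

33.1000 s


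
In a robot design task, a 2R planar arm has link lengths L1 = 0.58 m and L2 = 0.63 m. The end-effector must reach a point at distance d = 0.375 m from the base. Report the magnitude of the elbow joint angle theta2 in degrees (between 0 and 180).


cos(th2) = (d^2 - L1^2 - L2^2)/(2*L1*L2) = (0.375^2 - 0.58^2 - 0.63^2)/(2*0.58*0.63) = -0.81099480
th2 = acos(-0.81099480) = 144.1932 deg

144.1932 degrees


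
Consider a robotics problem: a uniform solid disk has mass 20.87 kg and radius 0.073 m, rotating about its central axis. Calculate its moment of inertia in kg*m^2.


I = (1/2)*m*R^2 = 0.5*20.87*0.073^2 = 0.0556

0.0556 kg*m^2


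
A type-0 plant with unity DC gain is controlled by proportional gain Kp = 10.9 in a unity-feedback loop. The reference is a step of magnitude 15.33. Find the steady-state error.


e_ss = R/(1 + Kp) = 15.33/(1 + 10.9) = 15.33/11.9000 = 1.2882

1.2882


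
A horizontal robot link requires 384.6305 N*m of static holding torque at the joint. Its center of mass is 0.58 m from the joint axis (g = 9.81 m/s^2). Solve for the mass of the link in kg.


m = tau / (g*L) = 384.6305 / (9.81 * 0.58) = 67.6000

67.6000 kg


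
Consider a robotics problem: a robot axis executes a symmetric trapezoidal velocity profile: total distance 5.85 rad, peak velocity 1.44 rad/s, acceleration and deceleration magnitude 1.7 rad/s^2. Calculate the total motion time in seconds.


t_acc = v/a = 1.44/1.7 = 0.847059 s
d_acc = v^2/(2a) = 0.609882 rad (each ramp)
d_cruise = 5.85 - 2*0.609882 = 4.630236 rad
t_cruise = 4.630236/1.44 = 3.215442 s
t_total = 2*0.847059 + 3.215442 = 4.9096

4.9096 s


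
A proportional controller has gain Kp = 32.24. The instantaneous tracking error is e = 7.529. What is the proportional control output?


u_P = Kp * e = 32.24 * 7.529 = 242.7350

242.7350


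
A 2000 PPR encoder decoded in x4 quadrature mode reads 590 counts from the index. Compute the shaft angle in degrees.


angle = counts * 360 / (PPR*4) = 590 * 360 / 8000 = 26.5500

26.5500 degrees


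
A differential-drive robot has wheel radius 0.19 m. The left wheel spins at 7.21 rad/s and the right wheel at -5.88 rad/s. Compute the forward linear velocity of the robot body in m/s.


v = r*(wR + wL)/2 = 0.19*(-5.88 + 7.21)/2 = 0.1264

0.1264 m/s


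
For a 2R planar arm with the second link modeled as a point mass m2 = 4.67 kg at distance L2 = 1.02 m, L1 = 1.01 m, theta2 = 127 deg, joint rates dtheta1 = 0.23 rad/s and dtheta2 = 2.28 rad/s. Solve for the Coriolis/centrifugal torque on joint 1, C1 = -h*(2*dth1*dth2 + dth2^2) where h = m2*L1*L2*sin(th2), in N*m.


h = m2*L1*L2*sin(th2) = 4.67*1.01*1.02*sin(127 deg) = 3.842263
C1 = -h*(2*0.23*2.28 + 2.28^2) = -3.842263*6.2472 = -24.0034

-24.0034 N*m


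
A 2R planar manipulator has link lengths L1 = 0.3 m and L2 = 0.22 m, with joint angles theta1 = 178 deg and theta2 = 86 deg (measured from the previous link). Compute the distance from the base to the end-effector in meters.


x = L1*cos(th1) + L2*cos(th1+th2) = -0.322814
y = L1*sin(th1) + L2*sin(th1+th2) = -0.208325
d = sqrt(x^2 + y^2) = sqrt(0.104209 + 0.043399) = 0.3842

0.3842 m


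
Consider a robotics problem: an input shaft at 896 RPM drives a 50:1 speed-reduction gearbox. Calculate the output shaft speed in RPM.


omega_out = omega_in / N = 896 / 50 = 17.9200

17.9200 RPM


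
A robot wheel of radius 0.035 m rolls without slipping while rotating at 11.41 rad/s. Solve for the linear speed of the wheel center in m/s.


v = omega * r = 11.41 * 0.035 = 0.3994

0.3994 m/s


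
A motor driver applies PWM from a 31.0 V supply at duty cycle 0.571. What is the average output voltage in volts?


V_avg = V_supply * D = 31.0*0.571 = 17.7010

17.7010 V


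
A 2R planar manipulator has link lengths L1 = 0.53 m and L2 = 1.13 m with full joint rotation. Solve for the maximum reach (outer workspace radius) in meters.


r_max = L1 + L2 = 0.53 + 1.13 = 1.6600

1.6600 m


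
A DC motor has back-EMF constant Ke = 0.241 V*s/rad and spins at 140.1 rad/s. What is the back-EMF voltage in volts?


V_emf = Ke * omega = 0.241*140.1 = 33.7641

33.7641 V


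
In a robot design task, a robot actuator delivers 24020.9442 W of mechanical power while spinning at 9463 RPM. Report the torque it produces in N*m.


omega = 9463 * 2*pi/60 = 990.963043 rad/s
tau = P / omega = 24020.9442 / 990.963043 = 24.2400

24.2400 N*m


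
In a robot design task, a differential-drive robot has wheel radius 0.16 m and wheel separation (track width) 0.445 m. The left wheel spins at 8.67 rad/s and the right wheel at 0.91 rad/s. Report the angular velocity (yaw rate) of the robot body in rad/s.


omega = r*(wR - wL)/L = 0.16*(0.91 - (8.67))/0.445 = -2.7901

-2.7901 rad/s


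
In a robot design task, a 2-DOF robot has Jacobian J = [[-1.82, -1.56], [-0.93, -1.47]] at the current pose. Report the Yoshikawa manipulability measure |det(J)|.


det(J) = -1.82*-1.47 - (-1.56)*(-0.93) = 1.2246
|det(J)| = 1.2246

1.2246


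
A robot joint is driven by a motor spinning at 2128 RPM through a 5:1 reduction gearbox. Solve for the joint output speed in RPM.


omega_joint = omega_motor / N = 2128 / 5 = 425.6000

425.6000 RPM


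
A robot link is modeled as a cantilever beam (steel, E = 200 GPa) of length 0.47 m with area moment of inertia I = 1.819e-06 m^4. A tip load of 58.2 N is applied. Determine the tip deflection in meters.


delta = F*L^3/(3*E*I) = 58.2*0.47^3/(3*2.000e+11*1.819e-06)
      = 6.0424986/1091400 = 5.5365e-06

5.5365e-06 m


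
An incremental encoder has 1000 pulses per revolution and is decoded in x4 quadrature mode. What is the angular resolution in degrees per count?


resolution = 360 / (PPR * 4) = 360 / 4000 = 0.0900

0.0900 degrees


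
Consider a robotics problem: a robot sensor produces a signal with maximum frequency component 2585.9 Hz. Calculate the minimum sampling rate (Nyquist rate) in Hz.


f_s,min = 2*f_max = 2*2585.9 = 5171.8000

5171.8000 Hz


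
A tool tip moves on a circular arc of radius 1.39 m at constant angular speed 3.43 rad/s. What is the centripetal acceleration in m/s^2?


a_c = omega^2 * r = 3.43^2 * 1.39 = 16.3532

16.3532 m/s^2


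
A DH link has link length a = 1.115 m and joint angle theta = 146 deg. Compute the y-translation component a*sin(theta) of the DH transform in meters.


a*sin(theta) = 1.115*sin(146 deg) = 0.6235

0.6235 m


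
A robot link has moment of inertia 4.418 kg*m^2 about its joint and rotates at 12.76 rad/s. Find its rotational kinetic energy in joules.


KE = (1/2)*I*omega^2 = 0.5*4.418*12.76^2 = 359.6641

359.6641 J


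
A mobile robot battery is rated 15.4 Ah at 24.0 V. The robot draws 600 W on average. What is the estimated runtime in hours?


E = 15.4*24.0 = 369.6000 Wh
t = E/P = 369.6000/600 = 0.6160

0.6160 hours


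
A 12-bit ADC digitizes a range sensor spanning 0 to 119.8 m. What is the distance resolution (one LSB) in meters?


res = range / 2^n = 119.8/2^12 = 119.8/4096 = 0.0292

0.0292 m


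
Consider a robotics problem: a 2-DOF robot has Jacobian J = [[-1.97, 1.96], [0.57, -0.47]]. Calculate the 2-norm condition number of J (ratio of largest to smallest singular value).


JJ^T eigenvalues: trace(JJ^T) = 8.2683, det(JJ^T) = det(J)^2 = 0.03659569
s_max^2 = (8.2683 + sqrt(68.21840213))/2 = 8.26387160
s_min^2 = (8.2683 - sqrt(68.21840213))/2 = 0.00442840
kappa = s_max/s_min = sqrt(8.26387160/0.00442840) = 43.1985

43.1985


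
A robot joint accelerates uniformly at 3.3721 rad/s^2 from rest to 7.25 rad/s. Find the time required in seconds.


t = delta_omega / alpha = 7.25 / 3.3721 = 2.1500

2.1500 s


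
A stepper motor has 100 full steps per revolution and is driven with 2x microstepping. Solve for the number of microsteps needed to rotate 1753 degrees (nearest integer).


step_size = 360/(100*2) = 360/200 = 1.800000 deg
n = 1753/(360/200) = 1753*200/360 = 973.8889 -> 974

974 steps


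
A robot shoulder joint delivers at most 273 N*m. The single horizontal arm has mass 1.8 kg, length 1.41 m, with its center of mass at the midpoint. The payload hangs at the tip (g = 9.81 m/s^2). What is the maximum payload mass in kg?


tau_arm = m_arm*g*(L/2) = 1.8*9.81*1.41/2 = 12.4489 N*m
tau_payload = tau_max - tau_arm = 273 - 12.4489 = 260.5511
m_payload = tau_payload / (g*L) = 260.5511 / (9.81*1.41) = 18.8367

18.8367 kg


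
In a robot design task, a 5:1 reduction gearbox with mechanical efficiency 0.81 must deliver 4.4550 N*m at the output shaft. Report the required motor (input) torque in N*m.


tau_in = tau_out / (N * eta) = 4.4550 / (5 * 0.81) = 1.1000

1.1000 N*m


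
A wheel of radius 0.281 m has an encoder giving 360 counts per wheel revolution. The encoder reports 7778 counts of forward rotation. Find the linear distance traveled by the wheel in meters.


revs = 7778/360 = 21.605556
d = revs * 2*pi*r = 21.605556 * 2*pi*0.281 = 38.1462

38.1462 m


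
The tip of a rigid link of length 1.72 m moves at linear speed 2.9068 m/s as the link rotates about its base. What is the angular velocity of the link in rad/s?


omega = v / L = 2.9068 / 1.72 = 1.6900

1.6900 rad/s


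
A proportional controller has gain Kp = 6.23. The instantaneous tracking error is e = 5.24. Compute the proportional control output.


u_P = Kp * e = 6.23 * 5.24 = 32.6452

32.6452


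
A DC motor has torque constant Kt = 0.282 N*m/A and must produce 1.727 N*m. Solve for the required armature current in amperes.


I = tau / Kt = 1.727/0.282 = 6.1241

6.1241 A


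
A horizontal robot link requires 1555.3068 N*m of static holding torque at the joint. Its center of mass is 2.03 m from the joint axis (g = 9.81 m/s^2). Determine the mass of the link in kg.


m = tau / (g*L) = 1555.3068 / (9.81 * 2.03) = 78.1000

78.1000 kg


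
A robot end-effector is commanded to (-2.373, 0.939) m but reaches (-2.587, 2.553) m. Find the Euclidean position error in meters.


dx = -2.587 - (-2.373) = -0.2140, dy = 2.553 - (0.939) = 1.6140
err = sqrt(0.045796 + 2.604996) = 1.6281

1.6281 m


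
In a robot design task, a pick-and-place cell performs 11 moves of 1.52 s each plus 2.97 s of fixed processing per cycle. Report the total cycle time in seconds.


T = 11*1.52 + 2.97 = 19.6900

19.6900 s


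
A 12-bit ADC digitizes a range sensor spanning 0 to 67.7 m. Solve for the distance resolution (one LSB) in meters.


res = range / 2^n = 67.7/2^12 = 67.7/4096 = 0.0165

0.0165 m


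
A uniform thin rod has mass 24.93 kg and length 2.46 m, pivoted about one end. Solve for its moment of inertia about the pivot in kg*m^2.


I = (1/3)*m*L^2 = (1/3)*24.93*2.46^2 = 50.2888

50.2888 kg*m^2


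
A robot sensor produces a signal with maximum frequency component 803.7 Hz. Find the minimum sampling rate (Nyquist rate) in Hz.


f_s,min = 2*f_max = 2*803.7 = 1607.4000

1607.4000 Hz


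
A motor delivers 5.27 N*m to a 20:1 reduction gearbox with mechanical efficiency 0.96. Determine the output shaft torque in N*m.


tau_out = tau_in * N * eta = 5.27 * 20 * 0.96 = 101.1840

101.1840 N*m


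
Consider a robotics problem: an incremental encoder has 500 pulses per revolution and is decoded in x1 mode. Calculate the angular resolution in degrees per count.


resolution = 360 / (PPR * 1) = 360 / 500 = 0.7200

0.7200 degrees


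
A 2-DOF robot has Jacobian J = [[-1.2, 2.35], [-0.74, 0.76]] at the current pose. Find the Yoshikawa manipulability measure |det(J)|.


det(J) = -1.2*0.76 - (2.35)*(-0.74) = 0.8270
|det(J)| = 0.8270

0.8270


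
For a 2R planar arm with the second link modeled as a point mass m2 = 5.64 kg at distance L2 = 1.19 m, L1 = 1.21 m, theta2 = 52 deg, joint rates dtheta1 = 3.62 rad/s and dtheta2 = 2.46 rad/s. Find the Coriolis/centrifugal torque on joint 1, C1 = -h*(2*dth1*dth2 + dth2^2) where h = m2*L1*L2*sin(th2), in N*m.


h = m2*L1*L2*sin(th2) = 5.64*1.21*1.19*sin(52 deg) = 6.399464
C1 = -h*(2*3.62*2.46 + 2.46^2) = -6.399464*23.8620 = -152.7040

-152.7040 N*m


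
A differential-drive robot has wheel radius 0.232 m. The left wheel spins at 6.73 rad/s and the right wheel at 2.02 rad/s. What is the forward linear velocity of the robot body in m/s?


v = r*(wR + wL)/2 = 0.232*(2.02 + 6.73)/2 = 1.0150

1.0150 m/s


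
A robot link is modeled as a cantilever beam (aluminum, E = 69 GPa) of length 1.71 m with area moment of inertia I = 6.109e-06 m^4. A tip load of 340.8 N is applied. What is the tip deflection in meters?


delta = F*L^3/(3*E*I) = 340.8*1.71^3/(3*6.900e+10*6.109e-06)
      = 1704.0719088/1264563 = 0.0013

0.0013 m


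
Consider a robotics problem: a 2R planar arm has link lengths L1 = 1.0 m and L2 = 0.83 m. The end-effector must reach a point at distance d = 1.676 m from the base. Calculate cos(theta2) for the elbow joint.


cos(th2) = (d^2 - L1^2 - L2^2)/(2*L1*L2) = (1.676^2 - 1.0^2 - 0.83^2)/(2*1.0*0.83) = 0.6747

0.6747


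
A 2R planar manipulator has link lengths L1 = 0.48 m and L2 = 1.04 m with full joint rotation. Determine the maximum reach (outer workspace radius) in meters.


r_max = L1 + L2 = 0.48 + 1.04 = 1.5200

1.5200 m


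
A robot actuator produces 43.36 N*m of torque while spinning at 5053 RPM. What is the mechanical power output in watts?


omega = 5053 * 2*pi/60 = 529.148923 rad/s
P = tau * omega = 43.36 * 529.148923 = 22943.8973

22943.8973 W


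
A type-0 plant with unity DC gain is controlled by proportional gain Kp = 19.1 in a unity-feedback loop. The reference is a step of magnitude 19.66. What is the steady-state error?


e_ss = R/(1 + Kp) = 19.66/(1 + 19.1) = 19.66/20.1000 = 0.9781

0.9781


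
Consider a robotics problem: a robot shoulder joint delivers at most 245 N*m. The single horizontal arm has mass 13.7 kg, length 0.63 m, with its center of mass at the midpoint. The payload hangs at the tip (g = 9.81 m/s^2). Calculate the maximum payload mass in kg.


tau_arm = m_arm*g*(L/2) = 13.7*9.81*0.63/2 = 42.3351 N*m
tau_payload = tau_max - tau_arm = 245 - 42.3351 = 202.6649
m_payload = tau_payload / (g*L) = 202.6649 / (9.81*0.63) = 32.7921

32.7921 kg


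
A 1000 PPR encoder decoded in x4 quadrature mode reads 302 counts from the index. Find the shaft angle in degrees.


angle = counts * 360 / (PPR*4) = 302 * 360 / 4000 = 27.1800

27.1800 degrees


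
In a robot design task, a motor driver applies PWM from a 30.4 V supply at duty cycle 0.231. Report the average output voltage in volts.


V_avg = V_supply * D = 30.4*0.231 = 7.0224

7.0224 V


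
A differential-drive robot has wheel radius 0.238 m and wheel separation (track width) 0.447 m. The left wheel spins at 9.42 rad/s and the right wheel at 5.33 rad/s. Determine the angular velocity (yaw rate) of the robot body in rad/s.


omega = r*(wR - wL)/L = 0.238*(5.33 - (9.42))/0.447 = -2.1777

-2.1777 rad/s
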